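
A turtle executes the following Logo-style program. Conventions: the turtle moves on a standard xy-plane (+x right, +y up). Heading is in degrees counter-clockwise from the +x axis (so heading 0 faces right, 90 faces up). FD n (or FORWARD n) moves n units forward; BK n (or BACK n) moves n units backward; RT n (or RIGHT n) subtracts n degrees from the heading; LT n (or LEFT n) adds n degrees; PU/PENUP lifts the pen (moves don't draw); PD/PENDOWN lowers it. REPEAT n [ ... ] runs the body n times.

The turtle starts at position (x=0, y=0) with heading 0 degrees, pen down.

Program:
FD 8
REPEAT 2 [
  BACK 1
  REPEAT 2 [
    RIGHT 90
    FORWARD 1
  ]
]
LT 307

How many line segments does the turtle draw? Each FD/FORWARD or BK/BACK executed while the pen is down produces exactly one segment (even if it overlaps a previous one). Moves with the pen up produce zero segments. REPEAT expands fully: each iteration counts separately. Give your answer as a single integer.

Answer: 7

Derivation:
Executing turtle program step by step:
Start: pos=(0,0), heading=0, pen down
FD 8: (0,0) -> (8,0) [heading=0, draw]
REPEAT 2 [
  -- iteration 1/2 --
  BK 1: (8,0) -> (7,0) [heading=0, draw]
  REPEAT 2 [
    -- iteration 1/2 --
    RT 90: heading 0 -> 270
    FD 1: (7,0) -> (7,-1) [heading=270, draw]
    -- iteration 2/2 --
    RT 90: heading 270 -> 180
    FD 1: (7,-1) -> (6,-1) [heading=180, draw]
  ]
  -- iteration 2/2 --
  BK 1: (6,-1) -> (7,-1) [heading=180, draw]
  REPEAT 2 [
    -- iteration 1/2 --
    RT 90: heading 180 -> 90
    FD 1: (7,-1) -> (7,0) [heading=90, draw]
    -- iteration 2/2 --
    RT 90: heading 90 -> 0
    FD 1: (7,0) -> (8,0) [heading=0, draw]
  ]
]
LT 307: heading 0 -> 307
Final: pos=(8,0), heading=307, 7 segment(s) drawn
Segments drawn: 7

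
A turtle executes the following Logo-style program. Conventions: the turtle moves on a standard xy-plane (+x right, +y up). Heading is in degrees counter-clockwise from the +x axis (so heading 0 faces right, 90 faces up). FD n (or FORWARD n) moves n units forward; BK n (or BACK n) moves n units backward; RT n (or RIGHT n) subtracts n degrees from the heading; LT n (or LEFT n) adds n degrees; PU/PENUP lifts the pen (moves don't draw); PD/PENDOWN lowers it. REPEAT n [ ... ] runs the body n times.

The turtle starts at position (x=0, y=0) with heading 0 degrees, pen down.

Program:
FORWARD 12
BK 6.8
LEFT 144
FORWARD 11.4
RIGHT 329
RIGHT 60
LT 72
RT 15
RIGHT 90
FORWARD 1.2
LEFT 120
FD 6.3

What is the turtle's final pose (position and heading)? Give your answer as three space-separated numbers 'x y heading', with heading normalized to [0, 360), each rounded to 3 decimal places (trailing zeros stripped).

Executing turtle program step by step:
Start: pos=(0,0), heading=0, pen down
FD 12: (0,0) -> (12,0) [heading=0, draw]
BK 6.8: (12,0) -> (5.2,0) [heading=0, draw]
LT 144: heading 0 -> 144
FD 11.4: (5.2,0) -> (-4.023,6.701) [heading=144, draw]
RT 329: heading 144 -> 175
RT 60: heading 175 -> 115
LT 72: heading 115 -> 187
RT 15: heading 187 -> 172
RT 90: heading 172 -> 82
FD 1.2: (-4.023,6.701) -> (-3.856,7.889) [heading=82, draw]
LT 120: heading 82 -> 202
FD 6.3: (-3.856,7.889) -> (-9.697,5.529) [heading=202, draw]
Final: pos=(-9.697,5.529), heading=202, 5 segment(s) drawn

Answer: -9.697 5.529 202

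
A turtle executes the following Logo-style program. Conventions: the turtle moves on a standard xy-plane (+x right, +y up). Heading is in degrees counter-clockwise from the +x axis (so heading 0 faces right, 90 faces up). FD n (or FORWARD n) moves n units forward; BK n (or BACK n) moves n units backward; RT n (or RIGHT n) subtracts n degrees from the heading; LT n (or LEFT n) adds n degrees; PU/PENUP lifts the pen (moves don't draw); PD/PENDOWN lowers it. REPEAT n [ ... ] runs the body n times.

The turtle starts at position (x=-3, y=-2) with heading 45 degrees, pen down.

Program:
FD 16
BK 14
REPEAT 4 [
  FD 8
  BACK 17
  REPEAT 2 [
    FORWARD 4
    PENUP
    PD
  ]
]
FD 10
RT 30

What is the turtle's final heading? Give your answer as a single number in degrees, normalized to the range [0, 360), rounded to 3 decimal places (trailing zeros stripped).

Executing turtle program step by step:
Start: pos=(-3,-2), heading=45, pen down
FD 16: (-3,-2) -> (8.314,9.314) [heading=45, draw]
BK 14: (8.314,9.314) -> (-1.586,-0.586) [heading=45, draw]
REPEAT 4 [
  -- iteration 1/4 --
  FD 8: (-1.586,-0.586) -> (4.071,5.071) [heading=45, draw]
  BK 17: (4.071,5.071) -> (-7.95,-6.95) [heading=45, draw]
  REPEAT 2 [
    -- iteration 1/2 --
    FD 4: (-7.95,-6.95) -> (-5.121,-4.121) [heading=45, draw]
    PU: pen up
    PD: pen down
    -- iteration 2/2 --
    FD 4: (-5.121,-4.121) -> (-2.293,-1.293) [heading=45, draw]
    PU: pen up
    PD: pen down
  ]
  -- iteration 2/4 --
  FD 8: (-2.293,-1.293) -> (3.364,4.364) [heading=45, draw]
  BK 17: (3.364,4.364) -> (-8.657,-7.657) [heading=45, draw]
  REPEAT 2 [
    -- iteration 1/2 --
    FD 4: (-8.657,-7.657) -> (-5.828,-4.828) [heading=45, draw]
    PU: pen up
    PD: pen down
    -- iteration 2/2 --
    FD 4: (-5.828,-4.828) -> (-3,-2) [heading=45, draw]
    PU: pen up
    PD: pen down
  ]
  -- iteration 3/4 --
  FD 8: (-3,-2) -> (2.657,3.657) [heading=45, draw]
  BK 17: (2.657,3.657) -> (-9.364,-8.364) [heading=45, draw]
  REPEAT 2 [
    -- iteration 1/2 --
    FD 4: (-9.364,-8.364) -> (-6.536,-5.536) [heading=45, draw]
    PU: pen up
    PD: pen down
    -- iteration 2/2 --
    FD 4: (-6.536,-5.536) -> (-3.707,-2.707) [heading=45, draw]
    PU: pen up
    PD: pen down
  ]
  -- iteration 4/4 --
  FD 8: (-3.707,-2.707) -> (1.95,2.95) [heading=45, draw]
  BK 17: (1.95,2.95) -> (-10.071,-9.071) [heading=45, draw]
  REPEAT 2 [
    -- iteration 1/2 --
    FD 4: (-10.071,-9.071) -> (-7.243,-6.243) [heading=45, draw]
    PU: pen up
    PD: pen down
    -- iteration 2/2 --
    FD 4: (-7.243,-6.243) -> (-4.414,-3.414) [heading=45, draw]
    PU: pen up
    PD: pen down
  ]
]
FD 10: (-4.414,-3.414) -> (2.657,3.657) [heading=45, draw]
RT 30: heading 45 -> 15
Final: pos=(2.657,3.657), heading=15, 19 segment(s) drawn

Answer: 15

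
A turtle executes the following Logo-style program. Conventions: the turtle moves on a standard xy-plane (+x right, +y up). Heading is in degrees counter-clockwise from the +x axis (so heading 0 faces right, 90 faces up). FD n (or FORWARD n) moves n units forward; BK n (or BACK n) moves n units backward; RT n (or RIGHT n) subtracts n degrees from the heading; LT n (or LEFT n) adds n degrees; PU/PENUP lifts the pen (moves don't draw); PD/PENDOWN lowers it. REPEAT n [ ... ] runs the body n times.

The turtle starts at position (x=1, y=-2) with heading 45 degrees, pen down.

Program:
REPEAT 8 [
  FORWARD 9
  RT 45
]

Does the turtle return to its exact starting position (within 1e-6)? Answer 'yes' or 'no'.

Answer: yes

Derivation:
Executing turtle program step by step:
Start: pos=(1,-2), heading=45, pen down
REPEAT 8 [
  -- iteration 1/8 --
  FD 9: (1,-2) -> (7.364,4.364) [heading=45, draw]
  RT 45: heading 45 -> 0
  -- iteration 2/8 --
  FD 9: (7.364,4.364) -> (16.364,4.364) [heading=0, draw]
  RT 45: heading 0 -> 315
  -- iteration 3/8 --
  FD 9: (16.364,4.364) -> (22.728,-2) [heading=315, draw]
  RT 45: heading 315 -> 270
  -- iteration 4/8 --
  FD 9: (22.728,-2) -> (22.728,-11) [heading=270, draw]
  RT 45: heading 270 -> 225
  -- iteration 5/8 --
  FD 9: (22.728,-11) -> (16.364,-17.364) [heading=225, draw]
  RT 45: heading 225 -> 180
  -- iteration 6/8 --
  FD 9: (16.364,-17.364) -> (7.364,-17.364) [heading=180, draw]
  RT 45: heading 180 -> 135
  -- iteration 7/8 --
  FD 9: (7.364,-17.364) -> (1,-11) [heading=135, draw]
  RT 45: heading 135 -> 90
  -- iteration 8/8 --
  FD 9: (1,-11) -> (1,-2) [heading=90, draw]
  RT 45: heading 90 -> 45
]
Final: pos=(1,-2), heading=45, 8 segment(s) drawn

Start position: (1, -2)
Final position: (1, -2)
Distance = 0; < 1e-6 -> CLOSED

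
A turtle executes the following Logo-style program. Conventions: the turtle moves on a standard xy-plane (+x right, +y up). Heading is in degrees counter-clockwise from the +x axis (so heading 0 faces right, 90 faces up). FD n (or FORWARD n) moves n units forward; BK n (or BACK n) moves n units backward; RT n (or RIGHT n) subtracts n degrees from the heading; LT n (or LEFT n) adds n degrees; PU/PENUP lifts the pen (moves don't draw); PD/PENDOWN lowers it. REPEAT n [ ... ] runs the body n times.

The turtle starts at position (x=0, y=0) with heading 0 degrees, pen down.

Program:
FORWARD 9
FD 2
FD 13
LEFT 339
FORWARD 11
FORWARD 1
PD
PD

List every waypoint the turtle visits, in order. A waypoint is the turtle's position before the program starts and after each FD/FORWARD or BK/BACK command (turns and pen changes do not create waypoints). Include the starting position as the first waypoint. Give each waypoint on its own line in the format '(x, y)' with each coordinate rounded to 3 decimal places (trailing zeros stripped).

Answer: (0, 0)
(9, 0)
(11, 0)
(24, 0)
(34.269, -3.942)
(35.203, -4.3)

Derivation:
Executing turtle program step by step:
Start: pos=(0,0), heading=0, pen down
FD 9: (0,0) -> (9,0) [heading=0, draw]
FD 2: (9,0) -> (11,0) [heading=0, draw]
FD 13: (11,0) -> (24,0) [heading=0, draw]
LT 339: heading 0 -> 339
FD 11: (24,0) -> (34.269,-3.942) [heading=339, draw]
FD 1: (34.269,-3.942) -> (35.203,-4.3) [heading=339, draw]
PD: pen down
PD: pen down
Final: pos=(35.203,-4.3), heading=339, 5 segment(s) drawn
Waypoints (6 total):
(0, 0)
(9, 0)
(11, 0)
(24, 0)
(34.269, -3.942)
(35.203, -4.3)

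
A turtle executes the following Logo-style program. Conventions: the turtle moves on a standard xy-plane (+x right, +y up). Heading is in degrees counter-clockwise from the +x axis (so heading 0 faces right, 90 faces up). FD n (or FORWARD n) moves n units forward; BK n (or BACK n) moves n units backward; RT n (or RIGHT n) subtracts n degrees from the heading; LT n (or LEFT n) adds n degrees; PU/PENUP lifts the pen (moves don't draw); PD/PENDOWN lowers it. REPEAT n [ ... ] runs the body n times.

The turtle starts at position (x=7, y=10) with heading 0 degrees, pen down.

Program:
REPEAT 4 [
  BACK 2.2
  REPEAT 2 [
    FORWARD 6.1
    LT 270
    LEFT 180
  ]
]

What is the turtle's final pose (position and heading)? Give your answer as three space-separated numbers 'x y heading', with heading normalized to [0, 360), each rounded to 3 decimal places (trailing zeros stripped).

Executing turtle program step by step:
Start: pos=(7,10), heading=0, pen down
REPEAT 4 [
  -- iteration 1/4 --
  BK 2.2: (7,10) -> (4.8,10) [heading=0, draw]
  REPEAT 2 [
    -- iteration 1/2 --
    FD 6.1: (4.8,10) -> (10.9,10) [heading=0, draw]
    LT 270: heading 0 -> 270
    LT 180: heading 270 -> 90
    -- iteration 2/2 --
    FD 6.1: (10.9,10) -> (10.9,16.1) [heading=90, draw]
    LT 270: heading 90 -> 0
    LT 180: heading 0 -> 180
  ]
  -- iteration 2/4 --
  BK 2.2: (10.9,16.1) -> (13.1,16.1) [heading=180, draw]
  REPEAT 2 [
    -- iteration 1/2 --
    FD 6.1: (13.1,16.1) -> (7,16.1) [heading=180, draw]
    LT 270: heading 180 -> 90
    LT 180: heading 90 -> 270
    -- iteration 2/2 --
    FD 6.1: (7,16.1) -> (7,10) [heading=270, draw]
    LT 270: heading 270 -> 180
    LT 180: heading 180 -> 0
  ]
  -- iteration 3/4 --
  BK 2.2: (7,10) -> (4.8,10) [heading=0, draw]
  REPEAT 2 [
    -- iteration 1/2 --
    FD 6.1: (4.8,10) -> (10.9,10) [heading=0, draw]
    LT 270: heading 0 -> 270
    LT 180: heading 270 -> 90
    -- iteration 2/2 --
    FD 6.1: (10.9,10) -> (10.9,16.1) [heading=90, draw]
    LT 270: heading 90 -> 0
    LT 180: heading 0 -> 180
  ]
  -- iteration 4/4 --
  BK 2.2: (10.9,16.1) -> (13.1,16.1) [heading=180, draw]
  REPEAT 2 [
    -- iteration 1/2 --
    FD 6.1: (13.1,16.1) -> (7,16.1) [heading=180, draw]
    LT 270: heading 180 -> 90
    LT 180: heading 90 -> 270
    -- iteration 2/2 --
    FD 6.1: (7,16.1) -> (7,10) [heading=270, draw]
    LT 270: heading 270 -> 180
    LT 180: heading 180 -> 0
  ]
]
Final: pos=(7,10), heading=0, 12 segment(s) drawn

Answer: 7 10 0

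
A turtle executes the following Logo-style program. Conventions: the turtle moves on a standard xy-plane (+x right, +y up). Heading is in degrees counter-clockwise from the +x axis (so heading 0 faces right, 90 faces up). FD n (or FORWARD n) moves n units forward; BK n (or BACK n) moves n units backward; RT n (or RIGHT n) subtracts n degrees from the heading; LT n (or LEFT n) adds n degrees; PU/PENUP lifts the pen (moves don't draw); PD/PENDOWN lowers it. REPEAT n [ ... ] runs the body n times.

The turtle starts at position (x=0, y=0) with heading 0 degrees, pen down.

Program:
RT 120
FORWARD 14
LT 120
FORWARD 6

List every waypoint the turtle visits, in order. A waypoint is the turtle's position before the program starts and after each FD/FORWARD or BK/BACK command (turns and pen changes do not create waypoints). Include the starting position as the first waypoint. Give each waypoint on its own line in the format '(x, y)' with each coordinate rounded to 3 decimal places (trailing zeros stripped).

Answer: (0, 0)
(-7, -12.124)
(-1, -12.124)

Derivation:
Executing turtle program step by step:
Start: pos=(0,0), heading=0, pen down
RT 120: heading 0 -> 240
FD 14: (0,0) -> (-7,-12.124) [heading=240, draw]
LT 120: heading 240 -> 0
FD 6: (-7,-12.124) -> (-1,-12.124) [heading=0, draw]
Final: pos=(-1,-12.124), heading=0, 2 segment(s) drawn
Waypoints (3 total):
(0, 0)
(-7, -12.124)
(-1, -12.124)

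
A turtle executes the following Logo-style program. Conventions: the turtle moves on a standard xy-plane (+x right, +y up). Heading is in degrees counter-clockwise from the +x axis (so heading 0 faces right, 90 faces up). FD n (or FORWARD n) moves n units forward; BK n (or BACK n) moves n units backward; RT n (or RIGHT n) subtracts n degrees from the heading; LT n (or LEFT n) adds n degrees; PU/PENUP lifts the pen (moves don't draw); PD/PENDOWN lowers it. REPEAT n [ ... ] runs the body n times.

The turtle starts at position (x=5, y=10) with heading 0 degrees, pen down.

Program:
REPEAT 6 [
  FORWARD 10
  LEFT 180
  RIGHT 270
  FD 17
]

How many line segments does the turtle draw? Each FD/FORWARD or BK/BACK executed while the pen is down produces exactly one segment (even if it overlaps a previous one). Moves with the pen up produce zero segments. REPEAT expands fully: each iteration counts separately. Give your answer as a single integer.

Executing turtle program step by step:
Start: pos=(5,10), heading=0, pen down
REPEAT 6 [
  -- iteration 1/6 --
  FD 10: (5,10) -> (15,10) [heading=0, draw]
  LT 180: heading 0 -> 180
  RT 270: heading 180 -> 270
  FD 17: (15,10) -> (15,-7) [heading=270, draw]
  -- iteration 2/6 --
  FD 10: (15,-7) -> (15,-17) [heading=270, draw]
  LT 180: heading 270 -> 90
  RT 270: heading 90 -> 180
  FD 17: (15,-17) -> (-2,-17) [heading=180, draw]
  -- iteration 3/6 --
  FD 10: (-2,-17) -> (-12,-17) [heading=180, draw]
  LT 180: heading 180 -> 0
  RT 270: heading 0 -> 90
  FD 17: (-12,-17) -> (-12,0) [heading=90, draw]
  -- iteration 4/6 --
  FD 10: (-12,0) -> (-12,10) [heading=90, draw]
  LT 180: heading 90 -> 270
  RT 270: heading 270 -> 0
  FD 17: (-12,10) -> (5,10) [heading=0, draw]
  -- iteration 5/6 --
  FD 10: (5,10) -> (15,10) [heading=0, draw]
  LT 180: heading 0 -> 180
  RT 270: heading 180 -> 270
  FD 17: (15,10) -> (15,-7) [heading=270, draw]
  -- iteration 6/6 --
  FD 10: (15,-7) -> (15,-17) [heading=270, draw]
  LT 180: heading 270 -> 90
  RT 270: heading 90 -> 180
  FD 17: (15,-17) -> (-2,-17) [heading=180, draw]
]
Final: pos=(-2,-17), heading=180, 12 segment(s) drawn
Segments drawn: 12

Answer: 12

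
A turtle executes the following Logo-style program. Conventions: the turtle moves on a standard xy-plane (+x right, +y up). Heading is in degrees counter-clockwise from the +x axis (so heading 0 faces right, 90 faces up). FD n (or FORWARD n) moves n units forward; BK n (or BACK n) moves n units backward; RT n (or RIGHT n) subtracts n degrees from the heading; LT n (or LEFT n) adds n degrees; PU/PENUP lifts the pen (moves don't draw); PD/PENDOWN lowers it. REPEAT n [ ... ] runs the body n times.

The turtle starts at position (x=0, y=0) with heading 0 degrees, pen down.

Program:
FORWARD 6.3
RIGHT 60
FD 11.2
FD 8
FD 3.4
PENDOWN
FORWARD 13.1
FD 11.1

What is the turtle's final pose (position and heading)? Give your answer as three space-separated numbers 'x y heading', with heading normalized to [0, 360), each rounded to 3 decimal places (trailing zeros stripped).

Executing turtle program step by step:
Start: pos=(0,0), heading=0, pen down
FD 6.3: (0,0) -> (6.3,0) [heading=0, draw]
RT 60: heading 0 -> 300
FD 11.2: (6.3,0) -> (11.9,-9.699) [heading=300, draw]
FD 8: (11.9,-9.699) -> (15.9,-16.628) [heading=300, draw]
FD 3.4: (15.9,-16.628) -> (17.6,-19.572) [heading=300, draw]
PD: pen down
FD 13.1: (17.6,-19.572) -> (24.15,-30.917) [heading=300, draw]
FD 11.1: (24.15,-30.917) -> (29.7,-40.53) [heading=300, draw]
Final: pos=(29.7,-40.53), heading=300, 6 segment(s) drawn

Answer: 29.7 -40.53 300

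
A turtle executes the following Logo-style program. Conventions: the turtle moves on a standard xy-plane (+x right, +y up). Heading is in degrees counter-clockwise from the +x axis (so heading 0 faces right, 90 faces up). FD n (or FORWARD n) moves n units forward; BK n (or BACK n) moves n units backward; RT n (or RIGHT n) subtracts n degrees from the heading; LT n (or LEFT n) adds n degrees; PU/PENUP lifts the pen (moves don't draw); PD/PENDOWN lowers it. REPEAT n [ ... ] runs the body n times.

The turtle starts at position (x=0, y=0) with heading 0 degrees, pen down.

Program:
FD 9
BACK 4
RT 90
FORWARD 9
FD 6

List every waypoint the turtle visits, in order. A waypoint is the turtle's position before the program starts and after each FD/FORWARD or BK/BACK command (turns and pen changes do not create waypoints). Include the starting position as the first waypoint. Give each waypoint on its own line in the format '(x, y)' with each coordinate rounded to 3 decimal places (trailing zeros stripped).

Answer: (0, 0)
(9, 0)
(5, 0)
(5, -9)
(5, -15)

Derivation:
Executing turtle program step by step:
Start: pos=(0,0), heading=0, pen down
FD 9: (0,0) -> (9,0) [heading=0, draw]
BK 4: (9,0) -> (5,0) [heading=0, draw]
RT 90: heading 0 -> 270
FD 9: (5,0) -> (5,-9) [heading=270, draw]
FD 6: (5,-9) -> (5,-15) [heading=270, draw]
Final: pos=(5,-15), heading=270, 4 segment(s) drawn
Waypoints (5 total):
(0, 0)
(9, 0)
(5, 0)
(5, -9)
(5, -15)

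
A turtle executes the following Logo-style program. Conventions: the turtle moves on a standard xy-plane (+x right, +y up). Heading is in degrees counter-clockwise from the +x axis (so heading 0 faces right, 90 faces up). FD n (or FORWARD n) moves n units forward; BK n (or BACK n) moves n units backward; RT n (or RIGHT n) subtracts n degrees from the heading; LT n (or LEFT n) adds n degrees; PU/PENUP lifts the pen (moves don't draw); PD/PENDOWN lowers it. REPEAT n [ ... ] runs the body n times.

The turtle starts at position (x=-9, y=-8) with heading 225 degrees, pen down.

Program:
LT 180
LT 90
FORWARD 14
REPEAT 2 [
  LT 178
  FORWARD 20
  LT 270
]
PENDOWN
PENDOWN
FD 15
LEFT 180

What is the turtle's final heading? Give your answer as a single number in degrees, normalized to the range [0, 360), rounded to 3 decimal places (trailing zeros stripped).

Executing turtle program step by step:
Start: pos=(-9,-8), heading=225, pen down
LT 180: heading 225 -> 45
LT 90: heading 45 -> 135
FD 14: (-9,-8) -> (-18.899,1.899) [heading=135, draw]
REPEAT 2 [
  -- iteration 1/2 --
  LT 178: heading 135 -> 313
  FD 20: (-18.899,1.899) -> (-5.26,-12.728) [heading=313, draw]
  LT 270: heading 313 -> 223
  -- iteration 2/2 --
  LT 178: heading 223 -> 41
  FD 20: (-5.26,-12.728) -> (9.835,0.394) [heading=41, draw]
  LT 270: heading 41 -> 311
]
PD: pen down
PD: pen down
FD 15: (9.835,0.394) -> (19.676,-10.927) [heading=311, draw]
LT 180: heading 311 -> 131
Final: pos=(19.676,-10.927), heading=131, 4 segment(s) drawn

Answer: 131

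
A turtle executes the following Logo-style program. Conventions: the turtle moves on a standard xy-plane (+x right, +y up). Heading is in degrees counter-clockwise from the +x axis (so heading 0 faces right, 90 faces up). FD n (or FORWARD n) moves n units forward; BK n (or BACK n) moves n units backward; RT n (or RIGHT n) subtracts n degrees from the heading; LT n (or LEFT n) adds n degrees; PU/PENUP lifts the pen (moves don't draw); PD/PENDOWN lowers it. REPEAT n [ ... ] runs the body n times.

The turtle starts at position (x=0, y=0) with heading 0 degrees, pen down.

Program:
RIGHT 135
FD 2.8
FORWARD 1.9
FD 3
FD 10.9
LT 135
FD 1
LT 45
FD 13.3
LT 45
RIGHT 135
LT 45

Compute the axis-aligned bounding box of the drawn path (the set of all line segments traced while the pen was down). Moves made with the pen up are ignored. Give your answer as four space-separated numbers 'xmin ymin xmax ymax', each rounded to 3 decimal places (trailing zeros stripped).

Executing turtle program step by step:
Start: pos=(0,0), heading=0, pen down
RT 135: heading 0 -> 225
FD 2.8: (0,0) -> (-1.98,-1.98) [heading=225, draw]
FD 1.9: (-1.98,-1.98) -> (-3.323,-3.323) [heading=225, draw]
FD 3: (-3.323,-3.323) -> (-5.445,-5.445) [heading=225, draw]
FD 10.9: (-5.445,-5.445) -> (-13.152,-13.152) [heading=225, draw]
LT 135: heading 225 -> 0
FD 1: (-13.152,-13.152) -> (-12.152,-13.152) [heading=0, draw]
LT 45: heading 0 -> 45
FD 13.3: (-12.152,-13.152) -> (-2.748,-3.748) [heading=45, draw]
LT 45: heading 45 -> 90
RT 135: heading 90 -> 315
LT 45: heading 315 -> 0
Final: pos=(-2.748,-3.748), heading=0, 6 segment(s) drawn

Segment endpoints: x in {-13.152, -12.152, -5.445, -3.323, -2.748, -1.98, 0}, y in {-13.152, -5.445, -3.748, -3.323, -1.98, 0}
xmin=-13.152, ymin=-13.152, xmax=0, ymax=0

Answer: -13.152 -13.152 0 0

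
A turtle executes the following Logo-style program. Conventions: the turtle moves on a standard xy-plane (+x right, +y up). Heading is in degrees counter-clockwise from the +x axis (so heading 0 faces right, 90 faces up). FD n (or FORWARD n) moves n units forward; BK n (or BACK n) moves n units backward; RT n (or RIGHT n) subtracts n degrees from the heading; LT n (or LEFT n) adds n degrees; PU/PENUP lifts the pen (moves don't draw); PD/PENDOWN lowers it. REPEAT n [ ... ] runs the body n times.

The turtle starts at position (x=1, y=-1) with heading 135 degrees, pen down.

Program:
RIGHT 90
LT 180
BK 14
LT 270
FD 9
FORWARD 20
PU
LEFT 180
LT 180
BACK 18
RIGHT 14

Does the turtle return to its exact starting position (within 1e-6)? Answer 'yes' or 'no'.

Executing turtle program step by step:
Start: pos=(1,-1), heading=135, pen down
RT 90: heading 135 -> 45
LT 180: heading 45 -> 225
BK 14: (1,-1) -> (10.899,8.899) [heading=225, draw]
LT 270: heading 225 -> 135
FD 9: (10.899,8.899) -> (4.536,15.263) [heading=135, draw]
FD 20: (4.536,15.263) -> (-9.607,29.406) [heading=135, draw]
PU: pen up
LT 180: heading 135 -> 315
LT 180: heading 315 -> 135
BK 18: (-9.607,29.406) -> (3.121,16.678) [heading=135, move]
RT 14: heading 135 -> 121
Final: pos=(3.121,16.678), heading=121, 3 segment(s) drawn

Start position: (1, -1)
Final position: (3.121, 16.678)
Distance = 17.804; >= 1e-6 -> NOT closed

Answer: no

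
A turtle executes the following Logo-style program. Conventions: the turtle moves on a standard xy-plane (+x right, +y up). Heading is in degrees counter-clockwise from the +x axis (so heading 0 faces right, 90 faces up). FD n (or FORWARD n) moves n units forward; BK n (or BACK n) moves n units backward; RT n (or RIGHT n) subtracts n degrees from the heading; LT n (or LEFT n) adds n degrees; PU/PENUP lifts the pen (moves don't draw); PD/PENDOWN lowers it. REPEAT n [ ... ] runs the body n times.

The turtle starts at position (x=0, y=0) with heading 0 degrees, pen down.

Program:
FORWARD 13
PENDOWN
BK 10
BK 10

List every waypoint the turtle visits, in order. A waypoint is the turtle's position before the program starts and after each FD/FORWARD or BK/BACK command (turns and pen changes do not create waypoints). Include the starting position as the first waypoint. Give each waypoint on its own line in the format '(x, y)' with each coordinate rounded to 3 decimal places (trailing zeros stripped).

Answer: (0, 0)
(13, 0)
(3, 0)
(-7, 0)

Derivation:
Executing turtle program step by step:
Start: pos=(0,0), heading=0, pen down
FD 13: (0,0) -> (13,0) [heading=0, draw]
PD: pen down
BK 10: (13,0) -> (3,0) [heading=0, draw]
BK 10: (3,0) -> (-7,0) [heading=0, draw]
Final: pos=(-7,0), heading=0, 3 segment(s) drawn
Waypoints (4 total):
(0, 0)
(13, 0)
(3, 0)
(-7, 0)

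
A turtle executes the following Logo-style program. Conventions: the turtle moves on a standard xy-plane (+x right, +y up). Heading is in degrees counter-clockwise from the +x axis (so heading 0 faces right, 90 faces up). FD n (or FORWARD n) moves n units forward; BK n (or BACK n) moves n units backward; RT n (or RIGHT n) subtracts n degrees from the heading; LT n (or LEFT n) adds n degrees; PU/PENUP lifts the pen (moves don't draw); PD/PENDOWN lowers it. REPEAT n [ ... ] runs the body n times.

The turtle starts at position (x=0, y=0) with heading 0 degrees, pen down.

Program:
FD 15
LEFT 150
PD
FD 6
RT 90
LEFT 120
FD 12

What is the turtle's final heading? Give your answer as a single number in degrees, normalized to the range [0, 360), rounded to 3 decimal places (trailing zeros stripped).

Answer: 180

Derivation:
Executing turtle program step by step:
Start: pos=(0,0), heading=0, pen down
FD 15: (0,0) -> (15,0) [heading=0, draw]
LT 150: heading 0 -> 150
PD: pen down
FD 6: (15,0) -> (9.804,3) [heading=150, draw]
RT 90: heading 150 -> 60
LT 120: heading 60 -> 180
FD 12: (9.804,3) -> (-2.196,3) [heading=180, draw]
Final: pos=(-2.196,3), heading=180, 3 segment(s) drawn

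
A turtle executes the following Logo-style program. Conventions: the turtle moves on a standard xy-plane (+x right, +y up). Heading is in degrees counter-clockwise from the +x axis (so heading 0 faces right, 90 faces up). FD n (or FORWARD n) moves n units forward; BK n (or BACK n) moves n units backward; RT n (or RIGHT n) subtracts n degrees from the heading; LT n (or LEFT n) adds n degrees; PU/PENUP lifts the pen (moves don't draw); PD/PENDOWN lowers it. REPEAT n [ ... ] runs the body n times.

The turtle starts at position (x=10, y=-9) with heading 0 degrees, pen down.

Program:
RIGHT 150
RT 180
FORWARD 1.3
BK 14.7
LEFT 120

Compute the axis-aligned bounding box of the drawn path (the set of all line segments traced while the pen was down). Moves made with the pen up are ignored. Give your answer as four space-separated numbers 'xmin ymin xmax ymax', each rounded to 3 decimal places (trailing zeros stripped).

Answer: -1.605 -15.7 11.126 -8.35

Derivation:
Executing turtle program step by step:
Start: pos=(10,-9), heading=0, pen down
RT 150: heading 0 -> 210
RT 180: heading 210 -> 30
FD 1.3: (10,-9) -> (11.126,-8.35) [heading=30, draw]
BK 14.7: (11.126,-8.35) -> (-1.605,-15.7) [heading=30, draw]
LT 120: heading 30 -> 150
Final: pos=(-1.605,-15.7), heading=150, 2 segment(s) drawn

Segment endpoints: x in {-1.605, 10, 11.126}, y in {-15.7, -9, -8.35}
xmin=-1.605, ymin=-15.7, xmax=11.126, ymax=-8.35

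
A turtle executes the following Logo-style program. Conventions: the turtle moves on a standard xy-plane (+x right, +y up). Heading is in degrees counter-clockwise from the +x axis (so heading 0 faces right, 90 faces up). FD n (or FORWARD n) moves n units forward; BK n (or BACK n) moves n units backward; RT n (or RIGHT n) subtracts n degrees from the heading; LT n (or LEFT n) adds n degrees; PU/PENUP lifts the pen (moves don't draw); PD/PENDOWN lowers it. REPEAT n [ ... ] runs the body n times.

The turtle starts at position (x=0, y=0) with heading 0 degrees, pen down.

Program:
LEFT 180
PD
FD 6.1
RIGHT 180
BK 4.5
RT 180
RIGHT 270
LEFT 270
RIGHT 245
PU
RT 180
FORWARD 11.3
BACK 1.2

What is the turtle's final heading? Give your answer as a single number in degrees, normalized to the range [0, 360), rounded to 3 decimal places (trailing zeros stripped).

Executing turtle program step by step:
Start: pos=(0,0), heading=0, pen down
LT 180: heading 0 -> 180
PD: pen down
FD 6.1: (0,0) -> (-6.1,0) [heading=180, draw]
RT 180: heading 180 -> 0
BK 4.5: (-6.1,0) -> (-10.6,0) [heading=0, draw]
RT 180: heading 0 -> 180
RT 270: heading 180 -> 270
LT 270: heading 270 -> 180
RT 245: heading 180 -> 295
PU: pen up
RT 180: heading 295 -> 115
FD 11.3: (-10.6,0) -> (-15.376,10.241) [heading=115, move]
BK 1.2: (-15.376,10.241) -> (-14.868,9.154) [heading=115, move]
Final: pos=(-14.868,9.154), heading=115, 2 segment(s) drawn

Answer: 115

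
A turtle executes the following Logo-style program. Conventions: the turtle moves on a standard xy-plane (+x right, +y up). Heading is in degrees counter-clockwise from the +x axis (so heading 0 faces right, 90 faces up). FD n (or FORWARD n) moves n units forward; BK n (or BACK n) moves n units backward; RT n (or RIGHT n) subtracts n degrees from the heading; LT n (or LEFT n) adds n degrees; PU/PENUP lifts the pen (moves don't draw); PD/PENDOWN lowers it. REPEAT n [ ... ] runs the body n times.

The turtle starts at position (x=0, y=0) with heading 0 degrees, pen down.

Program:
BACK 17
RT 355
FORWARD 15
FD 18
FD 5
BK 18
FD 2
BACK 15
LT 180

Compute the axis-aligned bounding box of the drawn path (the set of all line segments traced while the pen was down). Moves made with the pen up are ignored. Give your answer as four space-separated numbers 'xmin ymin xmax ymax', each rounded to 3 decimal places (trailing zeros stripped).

Answer: -17 0 20.855 3.312

Derivation:
Executing turtle program step by step:
Start: pos=(0,0), heading=0, pen down
BK 17: (0,0) -> (-17,0) [heading=0, draw]
RT 355: heading 0 -> 5
FD 15: (-17,0) -> (-2.057,1.307) [heading=5, draw]
FD 18: (-2.057,1.307) -> (15.874,2.876) [heading=5, draw]
FD 5: (15.874,2.876) -> (20.855,3.312) [heading=5, draw]
BK 18: (20.855,3.312) -> (2.924,1.743) [heading=5, draw]
FD 2: (2.924,1.743) -> (4.916,1.917) [heading=5, draw]
BK 15: (4.916,1.917) -> (-10.027,0.61) [heading=5, draw]
LT 180: heading 5 -> 185
Final: pos=(-10.027,0.61), heading=185, 7 segment(s) drawn

Segment endpoints: x in {-17, -10.027, -2.057, 0, 2.924, 4.916, 15.874, 20.855}, y in {0, 0.61, 1.307, 1.743, 1.917, 2.876, 3.312}
xmin=-17, ymin=0, xmax=20.855, ymax=3.312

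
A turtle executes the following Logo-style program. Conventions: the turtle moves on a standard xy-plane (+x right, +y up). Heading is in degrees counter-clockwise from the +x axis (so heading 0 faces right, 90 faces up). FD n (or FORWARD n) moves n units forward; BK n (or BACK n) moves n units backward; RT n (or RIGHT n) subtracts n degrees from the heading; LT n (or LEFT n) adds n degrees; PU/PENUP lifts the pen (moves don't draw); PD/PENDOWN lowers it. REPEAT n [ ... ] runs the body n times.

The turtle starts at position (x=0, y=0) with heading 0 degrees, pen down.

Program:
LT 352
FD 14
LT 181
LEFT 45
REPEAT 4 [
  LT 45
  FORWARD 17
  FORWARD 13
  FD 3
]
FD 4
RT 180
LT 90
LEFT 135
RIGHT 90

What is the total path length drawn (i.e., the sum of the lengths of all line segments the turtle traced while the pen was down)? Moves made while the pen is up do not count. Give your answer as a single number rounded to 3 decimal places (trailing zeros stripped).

Executing turtle program step by step:
Start: pos=(0,0), heading=0, pen down
LT 352: heading 0 -> 352
FD 14: (0,0) -> (13.864,-1.948) [heading=352, draw]
LT 181: heading 352 -> 173
LT 45: heading 173 -> 218
REPEAT 4 [
  -- iteration 1/4 --
  LT 45: heading 218 -> 263
  FD 17: (13.864,-1.948) -> (11.792,-18.822) [heading=263, draw]
  FD 13: (11.792,-18.822) -> (10.208,-31.725) [heading=263, draw]
  FD 3: (10.208,-31.725) -> (9.842,-34.702) [heading=263, draw]
  -- iteration 2/4 --
  LT 45: heading 263 -> 308
  FD 17: (9.842,-34.702) -> (20.308,-48.099) [heading=308, draw]
  FD 13: (20.308,-48.099) -> (28.312,-58.343) [heading=308, draw]
  FD 3: (28.312,-58.343) -> (30.159,-60.707) [heading=308, draw]
  -- iteration 3/4 --
  LT 45: heading 308 -> 353
  FD 17: (30.159,-60.707) -> (47.032,-62.779) [heading=353, draw]
  FD 13: (47.032,-62.779) -> (59.935,-64.363) [heading=353, draw]
  FD 3: (59.935,-64.363) -> (62.913,-64.728) [heading=353, draw]
  -- iteration 4/4 --
  LT 45: heading 353 -> 38
  FD 17: (62.913,-64.728) -> (76.309,-54.262) [heading=38, draw]
  FD 13: (76.309,-54.262) -> (86.553,-46.259) [heading=38, draw]
  FD 3: (86.553,-46.259) -> (88.917,-44.412) [heading=38, draw]
]
FD 4: (88.917,-44.412) -> (92.069,-41.949) [heading=38, draw]
RT 180: heading 38 -> 218
LT 90: heading 218 -> 308
LT 135: heading 308 -> 83
RT 90: heading 83 -> 353
Final: pos=(92.069,-41.949), heading=353, 14 segment(s) drawn

Segment lengths:
  seg 1: (0,0) -> (13.864,-1.948), length = 14
  seg 2: (13.864,-1.948) -> (11.792,-18.822), length = 17
  seg 3: (11.792,-18.822) -> (10.208,-31.725), length = 13
  seg 4: (10.208,-31.725) -> (9.842,-34.702), length = 3
  seg 5: (9.842,-34.702) -> (20.308,-48.099), length = 17
  seg 6: (20.308,-48.099) -> (28.312,-58.343), length = 13
  seg 7: (28.312,-58.343) -> (30.159,-60.707), length = 3
  seg 8: (30.159,-60.707) -> (47.032,-62.779), length = 17
  seg 9: (47.032,-62.779) -> (59.935,-64.363), length = 13
  seg 10: (59.935,-64.363) -> (62.913,-64.728), length = 3
  seg 11: (62.913,-64.728) -> (76.309,-54.262), length = 17
  seg 12: (76.309,-54.262) -> (86.553,-46.259), length = 13
  seg 13: (86.553,-46.259) -> (88.917,-44.412), length = 3
  seg 14: (88.917,-44.412) -> (92.069,-41.949), length = 4
Total = 150

Answer: 150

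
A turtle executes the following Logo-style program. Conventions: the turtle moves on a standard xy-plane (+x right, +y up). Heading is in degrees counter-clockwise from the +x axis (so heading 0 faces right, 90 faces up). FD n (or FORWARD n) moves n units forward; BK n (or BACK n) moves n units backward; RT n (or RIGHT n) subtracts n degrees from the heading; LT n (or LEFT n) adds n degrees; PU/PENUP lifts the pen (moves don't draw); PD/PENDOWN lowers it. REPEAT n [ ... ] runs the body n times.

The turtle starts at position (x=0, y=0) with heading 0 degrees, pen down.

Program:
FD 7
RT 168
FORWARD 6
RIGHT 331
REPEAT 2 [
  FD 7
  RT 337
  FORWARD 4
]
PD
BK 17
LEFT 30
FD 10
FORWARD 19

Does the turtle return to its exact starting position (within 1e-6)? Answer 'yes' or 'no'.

Executing turtle program step by step:
Start: pos=(0,0), heading=0, pen down
FD 7: (0,0) -> (7,0) [heading=0, draw]
RT 168: heading 0 -> 192
FD 6: (7,0) -> (1.131,-1.247) [heading=192, draw]
RT 331: heading 192 -> 221
REPEAT 2 [
  -- iteration 1/2 --
  FD 7: (1.131,-1.247) -> (-4.152,-5.84) [heading=221, draw]
  RT 337: heading 221 -> 244
  FD 4: (-4.152,-5.84) -> (-5.905,-9.435) [heading=244, draw]
  -- iteration 2/2 --
  FD 7: (-5.905,-9.435) -> (-8.974,-15.727) [heading=244, draw]
  RT 337: heading 244 -> 267
  FD 4: (-8.974,-15.727) -> (-9.183,-19.721) [heading=267, draw]
]
PD: pen down
BK 17: (-9.183,-19.721) -> (-8.294,-2.744) [heading=267, draw]
LT 30: heading 267 -> 297
FD 10: (-8.294,-2.744) -> (-3.754,-11.654) [heading=297, draw]
FD 19: (-3.754,-11.654) -> (4.872,-28.584) [heading=297, draw]
Final: pos=(4.872,-28.584), heading=297, 9 segment(s) drawn

Start position: (0, 0)
Final position: (4.872, -28.584)
Distance = 28.996; >= 1e-6 -> NOT closed

Answer: no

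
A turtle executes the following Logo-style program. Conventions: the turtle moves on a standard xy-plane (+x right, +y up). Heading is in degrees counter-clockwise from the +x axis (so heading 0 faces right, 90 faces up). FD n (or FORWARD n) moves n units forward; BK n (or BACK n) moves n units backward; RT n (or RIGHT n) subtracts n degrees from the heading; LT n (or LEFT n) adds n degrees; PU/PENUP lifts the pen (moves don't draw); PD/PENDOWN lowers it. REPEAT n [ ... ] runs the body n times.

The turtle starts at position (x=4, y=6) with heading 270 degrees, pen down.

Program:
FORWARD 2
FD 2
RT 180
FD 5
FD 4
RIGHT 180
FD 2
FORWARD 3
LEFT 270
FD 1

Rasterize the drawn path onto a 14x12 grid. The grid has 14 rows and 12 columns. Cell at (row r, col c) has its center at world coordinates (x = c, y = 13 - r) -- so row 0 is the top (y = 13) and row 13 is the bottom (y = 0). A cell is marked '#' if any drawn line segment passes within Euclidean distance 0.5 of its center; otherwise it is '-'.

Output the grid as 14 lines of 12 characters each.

Segment 0: (4,6) -> (4,4)
Segment 1: (4,4) -> (4,2)
Segment 2: (4,2) -> (4,7)
Segment 3: (4,7) -> (4,11)
Segment 4: (4,11) -> (4,9)
Segment 5: (4,9) -> (4,6)
Segment 6: (4,6) -> (3,6)

Answer: ------------
------------
----#-------
----#-------
----#-------
----#-------
----#-------
---##-------
----#-------
----#-------
----#-------
----#-------
------------
------------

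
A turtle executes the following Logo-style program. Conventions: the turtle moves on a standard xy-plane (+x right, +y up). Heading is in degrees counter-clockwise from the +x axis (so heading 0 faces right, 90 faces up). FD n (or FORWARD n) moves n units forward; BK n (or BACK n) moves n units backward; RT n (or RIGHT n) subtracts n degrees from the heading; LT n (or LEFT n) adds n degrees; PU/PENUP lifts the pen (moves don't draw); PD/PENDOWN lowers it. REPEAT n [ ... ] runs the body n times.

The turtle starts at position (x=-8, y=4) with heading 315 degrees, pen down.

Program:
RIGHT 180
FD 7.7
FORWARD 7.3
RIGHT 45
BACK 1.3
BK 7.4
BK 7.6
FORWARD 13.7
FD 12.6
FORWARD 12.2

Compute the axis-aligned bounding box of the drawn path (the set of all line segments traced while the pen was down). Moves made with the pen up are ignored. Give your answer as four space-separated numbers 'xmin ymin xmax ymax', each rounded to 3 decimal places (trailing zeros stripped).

Answer: -18.607 -1.693 -8 36.807

Derivation:
Executing turtle program step by step:
Start: pos=(-8,4), heading=315, pen down
RT 180: heading 315 -> 135
FD 7.7: (-8,4) -> (-13.445,9.445) [heading=135, draw]
FD 7.3: (-13.445,9.445) -> (-18.607,14.607) [heading=135, draw]
RT 45: heading 135 -> 90
BK 1.3: (-18.607,14.607) -> (-18.607,13.307) [heading=90, draw]
BK 7.4: (-18.607,13.307) -> (-18.607,5.907) [heading=90, draw]
BK 7.6: (-18.607,5.907) -> (-18.607,-1.693) [heading=90, draw]
FD 13.7: (-18.607,-1.693) -> (-18.607,12.007) [heading=90, draw]
FD 12.6: (-18.607,12.007) -> (-18.607,24.607) [heading=90, draw]
FD 12.2: (-18.607,24.607) -> (-18.607,36.807) [heading=90, draw]
Final: pos=(-18.607,36.807), heading=90, 8 segment(s) drawn

Segment endpoints: x in {-18.607, -13.445, -8}, y in {-1.693, 4, 5.907, 9.445, 12.007, 13.307, 14.607, 24.607, 36.807}
xmin=-18.607, ymin=-1.693, xmax=-8, ymax=36.807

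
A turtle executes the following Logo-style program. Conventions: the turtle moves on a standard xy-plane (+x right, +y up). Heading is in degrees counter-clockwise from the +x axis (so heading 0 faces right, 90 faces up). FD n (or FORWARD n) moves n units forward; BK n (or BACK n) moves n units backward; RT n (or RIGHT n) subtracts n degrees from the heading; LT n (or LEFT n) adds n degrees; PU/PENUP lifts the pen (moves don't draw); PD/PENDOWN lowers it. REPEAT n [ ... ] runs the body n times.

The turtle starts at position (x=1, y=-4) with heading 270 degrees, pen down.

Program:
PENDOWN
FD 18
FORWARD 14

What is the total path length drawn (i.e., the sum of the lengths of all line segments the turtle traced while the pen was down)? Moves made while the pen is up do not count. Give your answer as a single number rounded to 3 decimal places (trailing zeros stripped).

Executing turtle program step by step:
Start: pos=(1,-4), heading=270, pen down
PD: pen down
FD 18: (1,-4) -> (1,-22) [heading=270, draw]
FD 14: (1,-22) -> (1,-36) [heading=270, draw]
Final: pos=(1,-36), heading=270, 2 segment(s) drawn

Segment lengths:
  seg 1: (1,-4) -> (1,-22), length = 18
  seg 2: (1,-22) -> (1,-36), length = 14
Total = 32

Answer: 32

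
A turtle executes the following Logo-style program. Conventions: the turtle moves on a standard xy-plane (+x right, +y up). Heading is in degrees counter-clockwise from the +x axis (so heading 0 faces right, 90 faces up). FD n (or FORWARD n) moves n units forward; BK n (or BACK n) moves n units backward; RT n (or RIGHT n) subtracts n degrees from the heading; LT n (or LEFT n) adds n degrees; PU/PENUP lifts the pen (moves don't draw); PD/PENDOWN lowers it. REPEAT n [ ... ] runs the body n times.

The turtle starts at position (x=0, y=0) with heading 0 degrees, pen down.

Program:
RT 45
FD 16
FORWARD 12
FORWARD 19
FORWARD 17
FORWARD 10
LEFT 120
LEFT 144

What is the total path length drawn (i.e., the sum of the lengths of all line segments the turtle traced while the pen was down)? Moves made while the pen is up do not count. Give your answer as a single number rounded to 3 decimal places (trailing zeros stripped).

Executing turtle program step by step:
Start: pos=(0,0), heading=0, pen down
RT 45: heading 0 -> 315
FD 16: (0,0) -> (11.314,-11.314) [heading=315, draw]
FD 12: (11.314,-11.314) -> (19.799,-19.799) [heading=315, draw]
FD 19: (19.799,-19.799) -> (33.234,-33.234) [heading=315, draw]
FD 17: (33.234,-33.234) -> (45.255,-45.255) [heading=315, draw]
FD 10: (45.255,-45.255) -> (52.326,-52.326) [heading=315, draw]
LT 120: heading 315 -> 75
LT 144: heading 75 -> 219
Final: pos=(52.326,-52.326), heading=219, 5 segment(s) drawn

Segment lengths:
  seg 1: (0,0) -> (11.314,-11.314), length = 16
  seg 2: (11.314,-11.314) -> (19.799,-19.799), length = 12
  seg 3: (19.799,-19.799) -> (33.234,-33.234), length = 19
  seg 4: (33.234,-33.234) -> (45.255,-45.255), length = 17
  seg 5: (45.255,-45.255) -> (52.326,-52.326), length = 10
Total = 74

Answer: 74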